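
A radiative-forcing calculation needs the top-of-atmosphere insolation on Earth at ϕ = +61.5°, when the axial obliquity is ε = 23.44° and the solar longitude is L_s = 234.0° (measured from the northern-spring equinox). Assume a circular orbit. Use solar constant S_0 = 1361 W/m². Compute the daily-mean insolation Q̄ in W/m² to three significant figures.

Q̄ ≈ 43.0 W/m²

Solar declination: sin δ = sin ε · sin L_s = sin 23.44° × sin 234.0° = -0.32182, so δ = -18.773°.
cos h₀ = −tan(+61.5°) tan(-18.773°) = 0.6260, h₀ = 0.8944 rad.
Bracket: h₀ sin ϕ sin δ + cos ϕ cos δ sin h₀ = 0.8944×0.87882×-0.32182 + 0.47716×0.94680×0.77981 = -0.252956 + 0.352299 = 0.099343.
Q̄ = (S_0/π) × [bracket] = (1361/π) × 0.099343 = 43.04 W/m².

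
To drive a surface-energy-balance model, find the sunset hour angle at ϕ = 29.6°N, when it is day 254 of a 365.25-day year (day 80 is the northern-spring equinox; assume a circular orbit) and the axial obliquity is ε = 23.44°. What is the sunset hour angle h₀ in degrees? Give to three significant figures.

Solar longitude: L_s = 360° × (254 − 80)/365.25 = 171.499°.
sin δ = sin 23.44° × sin 171.499° = 0.05880, so δ = +3.371°.
cos h₀ = −tan ϕ · tan δ = −tan(+29.6°) × tan(+3.371°) = -0.0335, so h₀ = 1.6043 rad = 91.92°.

h₀ = 91.9°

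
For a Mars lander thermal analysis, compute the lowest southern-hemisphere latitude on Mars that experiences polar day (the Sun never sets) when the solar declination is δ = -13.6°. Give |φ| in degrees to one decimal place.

Polar day requires cos H₀ = −tan φ tan δ ≤ −1, i.e. tan φ tan δ ≥ 1.
The boundary is |tan φ| · |tan δ| = 1, so |φ| = 90° − |δ| = 90° − 13.6° = 76.4° in the southern hemisphere.

|φ| = 76.4°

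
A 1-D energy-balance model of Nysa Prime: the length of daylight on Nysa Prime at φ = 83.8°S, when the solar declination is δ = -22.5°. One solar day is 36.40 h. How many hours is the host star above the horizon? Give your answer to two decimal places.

Sunrise equation: cos H₀ = −tan φ · tan δ = -3.8129 ≤ −1, so the host star never sets (polar day) and H₀ = π.
Daylight = 2H₀/(2π) × 36.40 h = (3.1416/π) × 36.40 = 36.40 h.

36.40 h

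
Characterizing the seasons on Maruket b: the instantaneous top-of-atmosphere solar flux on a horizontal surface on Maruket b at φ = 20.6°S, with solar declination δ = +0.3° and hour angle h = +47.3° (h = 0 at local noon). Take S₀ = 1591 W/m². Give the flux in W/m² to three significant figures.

1.01e+03 W/m²

cos θ_z = sin φ sin δ + cos φ cos δ cos h = -0.001842 + 0.634789 = 0.632947.
Flux = S₀ · cos θ_z = 1591 × 0.632947 = 1007 W/m².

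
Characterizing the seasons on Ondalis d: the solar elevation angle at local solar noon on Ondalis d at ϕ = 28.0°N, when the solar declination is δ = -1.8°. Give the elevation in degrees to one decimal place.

At local noon the hour angle is zero, so the zenith angle equals |ϕ − δ| = |+28.0° − (-1.800°)| = 29.800°.
Elevation = 90° − 29.800° = 60.2°.

60.2°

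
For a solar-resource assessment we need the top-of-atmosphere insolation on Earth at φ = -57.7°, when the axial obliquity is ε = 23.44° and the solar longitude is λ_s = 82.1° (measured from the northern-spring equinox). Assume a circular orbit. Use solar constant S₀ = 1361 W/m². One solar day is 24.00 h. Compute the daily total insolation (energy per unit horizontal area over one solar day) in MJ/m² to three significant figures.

3.22 MJ/m²

Solar declination: sin δ = sin ε · sin λ_s = sin 23.44° × sin 82.1° = 0.39401, so δ = +23.204°.
cos H₀ = −tan(-57.7°) tan(+23.204°) = 0.6781, H₀ = 0.8256 rad.
Bracket: H₀ sin φ sin δ + cos φ cos δ sin H₀ = 0.8256×-0.84526×0.39401 + 0.53435×0.91910×0.73495 = -0.274959 + 0.360949 = 0.085990.
Q̄ = (S₀/π) × [bracket] = (1361/π) × 0.085990 = 37.253 W/m².
Daily total = Q̄ × 24.00 h × 3600 s/h = 37.253 × 24.00 × 3600 / 10⁶ = 3.219 MJ/m².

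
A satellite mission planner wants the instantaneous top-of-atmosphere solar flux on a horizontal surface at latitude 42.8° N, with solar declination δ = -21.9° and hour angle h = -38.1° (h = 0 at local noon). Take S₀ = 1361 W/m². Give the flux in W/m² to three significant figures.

cos θ_z = sin φ sin δ + cos φ cos δ cos h = -0.253423 + 0.535731 = 0.282308.
Flux = S₀ · cos θ_z = 1361 × 0.282308 = 384.2 W/m².

384 W/m²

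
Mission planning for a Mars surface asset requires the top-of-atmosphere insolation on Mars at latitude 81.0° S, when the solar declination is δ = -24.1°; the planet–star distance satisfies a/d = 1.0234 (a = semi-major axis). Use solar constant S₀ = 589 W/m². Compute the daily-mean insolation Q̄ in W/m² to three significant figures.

cos H₀ = −tan(-81.0°) tan(-24.100°) = -2.8243 ≤ −1 ⇒ polar day, H₀ = π.
Bracket: H₀ sin φ sin δ + cos φ cos δ sin H₀ = 3.1416×-0.98769×-0.40833 + 0.15643×0.91283×0.00000 = 1.267018 + 0.000000 = 1.267018.
Inverse-square distance factor (a/d)² = 1.0234² = 1.047348.
Q̄ = (S₀/π) × 1.047348 × [bracket] = (589/π) × 1.047348 × 1.267018 = 248.8 W/m².

Q̄ ≈ 249 W/m²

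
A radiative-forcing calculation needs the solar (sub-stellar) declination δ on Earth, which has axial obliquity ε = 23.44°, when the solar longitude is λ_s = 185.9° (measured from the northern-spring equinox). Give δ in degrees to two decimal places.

sin δ = sin ε · sin λ_s = sin 23.44° × sin 185.9° = -0.040890.
δ = arcsin(-0.040890) = -2.34°.

δ = -2.34°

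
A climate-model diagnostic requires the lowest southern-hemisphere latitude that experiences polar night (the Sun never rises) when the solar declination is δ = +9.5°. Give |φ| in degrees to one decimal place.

|φ| = 80.5°

Polar night requires cos H₀ = −tan φ tan δ ≥ 1, i.e. tan φ tan δ ≤ −1.
The boundary is |tan φ| · |tan δ| = 1, so |φ| = 90° − |δ| = 90° − 9.5° = 80.5° in the southern hemisphere.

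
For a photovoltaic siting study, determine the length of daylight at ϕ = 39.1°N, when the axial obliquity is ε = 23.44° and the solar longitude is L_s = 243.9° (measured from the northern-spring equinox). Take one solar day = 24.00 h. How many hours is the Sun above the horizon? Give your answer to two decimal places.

9.59 h

Solar declination: sin δ = sin ε · sin L_s = sin 23.44° × sin 243.9° = -0.35723, so δ = -20.930°.
cos h₀ = −tan ϕ · tan δ = −tan(+39.1°) × tan(-20.930°) = 0.3108, so h₀ = 1.2547 rad = 71.89°.
Daylight = 2h₀/(2π) × 24.00 h = (1.2547/π) × 24.00 = 9.59 h.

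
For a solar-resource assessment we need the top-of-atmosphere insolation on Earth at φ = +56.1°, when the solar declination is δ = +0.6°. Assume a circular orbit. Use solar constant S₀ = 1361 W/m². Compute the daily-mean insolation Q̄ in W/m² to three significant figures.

Q̄ ≈ 248 W/m²

cos H₀ = −tan(+56.1°) tan(+0.600°) = -0.0156, H₀ = 1.5864 rad.
Bracket: H₀ sin φ sin δ + cos φ cos δ sin H₀ = 1.5864×0.83001×0.01047 + 0.55775×0.99995×0.99988 = 0.013786 + 0.557655 = 0.571441.
Q̄ = (S₀/π) × [bracket] = (1361/π) × 0.571441 = 247.6 W/m².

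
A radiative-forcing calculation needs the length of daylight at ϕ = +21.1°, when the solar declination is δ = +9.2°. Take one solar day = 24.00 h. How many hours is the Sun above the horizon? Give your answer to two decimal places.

12.48 h

cos h₀ = −tan ϕ · tan δ = −tan(+21.1°) × tan(+9.200°) = -0.0625, so h₀ = 1.6333 rad = 93.58°.
Daylight = 2h₀/(2π) × 24.00 h = (1.6333/π) × 24.00 = 12.48 h.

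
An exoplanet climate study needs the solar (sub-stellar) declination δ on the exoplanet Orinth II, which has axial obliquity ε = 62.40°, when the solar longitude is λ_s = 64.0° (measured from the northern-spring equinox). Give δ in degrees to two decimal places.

δ = +52.80°

sin δ = sin ε · sin λ_s = sin 62.40° × sin 64.0° = 0.796515.
δ = arcsin(0.796515) = +52.80°.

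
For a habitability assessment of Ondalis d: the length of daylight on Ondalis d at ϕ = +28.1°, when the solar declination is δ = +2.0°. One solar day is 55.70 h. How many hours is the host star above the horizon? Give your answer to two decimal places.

cos h₀ = −tan ϕ · tan δ = −tan(+28.1°) × tan(+2.000°) = -0.0186, so h₀ = 1.5894 rad = 91.07°.
Daylight = 2h₀/(2π) × 55.70 h = (1.5894/π) × 55.70 = 28.18 h.

28.18 h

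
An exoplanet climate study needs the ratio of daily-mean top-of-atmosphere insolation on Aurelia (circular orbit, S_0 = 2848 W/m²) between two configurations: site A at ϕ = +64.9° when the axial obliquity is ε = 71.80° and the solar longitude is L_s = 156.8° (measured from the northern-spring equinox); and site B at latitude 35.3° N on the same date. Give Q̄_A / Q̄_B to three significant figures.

Q̄_A / Q̄_B ≈ 0.961

— Configuration A (ϕ=+64.9°):
Solar declination: sin δ = sin ε · sin L_s = sin 71.80° × sin 156.8° = 0.37423, so δ = +21.977°.
cos h₀ = −tan(+64.9°) tan(+21.977°) = -0.8615, h₀ = 2.6090 rad.
Bracket: h₀ sin ϕ sin δ + cos ϕ cos δ sin h₀ = 2.6090×0.90557×0.37423 + 0.42420×0.92733×0.50775 = 0.884168 + 0.199735 = 1.083903.
Q̄ = (S_0/π) × [bracket] = (2848/π) × 1.083903 = 982.61 W/m².
— Configuration B (ϕ=+35.3°):
cos h₀ = −tan(+35.3°) tan(+21.977°) = -0.2857, h₀ = 1.8606 rad.
Bracket: h₀ sin ϕ sin δ + cos ϕ cos δ sin h₀ = 1.8606×0.57786×0.37423 + 0.81614×0.92733×0.95831 = 0.402359 + 0.725279 = 1.127638.
Q̄ = (S_0/π) × [bracket] = (2848/π) × 1.127638 = 1022.3 W/m².
Ratio Q̄_A / Q̄_B = 982.61 / 1022.3 = 0.9612.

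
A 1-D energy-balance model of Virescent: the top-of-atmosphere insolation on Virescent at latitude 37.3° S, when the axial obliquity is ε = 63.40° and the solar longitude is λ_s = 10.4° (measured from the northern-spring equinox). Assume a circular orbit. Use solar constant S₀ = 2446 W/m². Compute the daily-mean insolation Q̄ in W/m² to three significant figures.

Solar declination: sin δ = sin ε · sin λ_s = sin 63.40° × sin 10.4° = 0.16141, so δ = +9.289°.
cos H₀ = −tan(-37.3°) tan(+9.289°) = 0.1246, H₀ = 1.4459 rad.
Bracket: H₀ sin φ sin δ + cos φ cos δ sin H₀ = 1.4459×-0.60599×0.16141 + 0.79547×0.98689×0.99221 = -0.141428 + 0.778926 = 0.637498.
Q̄ = (S₀/π) × [bracket] = (2446/π) × 0.637498 = 496.3 W/m².

Q̄ ≈ 496 W/m²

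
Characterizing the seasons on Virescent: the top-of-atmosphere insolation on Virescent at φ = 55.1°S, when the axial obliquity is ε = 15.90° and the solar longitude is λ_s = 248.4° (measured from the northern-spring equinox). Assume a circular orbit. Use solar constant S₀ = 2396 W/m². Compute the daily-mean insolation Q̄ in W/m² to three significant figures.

Solar declination: sin δ = sin ε · sin λ_s = sin 15.90° × sin 248.4° = -0.25472, so δ = -14.757°.
cos H₀ = −tan(-55.1°) tan(-14.757°) = -0.3776, H₀ = 1.9580 rad.
Bracket: H₀ sin φ sin δ + cos φ cos δ sin H₀ = 1.9580×-0.82015×-0.25472 + 0.57215×0.96701×0.92597 = 0.409043 + 0.512316 = 0.921359.
Q̄ = (S₀/π) × [bracket] = (2396/π) × 0.921359 = 702.7 W/m².

Q̄ ≈ 703 W/m²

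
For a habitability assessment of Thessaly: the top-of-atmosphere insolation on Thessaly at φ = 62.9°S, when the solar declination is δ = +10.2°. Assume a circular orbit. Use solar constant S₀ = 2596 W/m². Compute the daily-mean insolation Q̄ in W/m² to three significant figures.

cos H₀ = −tan(-62.9°) tan(+10.200°) = 0.3516, H₀ = 1.2115 rad.
Bracket: H₀ sin φ sin δ + cos φ cos δ sin H₀ = 1.2115×-0.89021×0.17708 + 0.45554×0.98420×0.93615 = -0.190979 + 0.419716 = 0.228737.
Q̄ = (S₀/π) × [bracket] = (2596/π) × 0.228737 = 189.0 W/m².

Q̄ ≈ 189 W/m²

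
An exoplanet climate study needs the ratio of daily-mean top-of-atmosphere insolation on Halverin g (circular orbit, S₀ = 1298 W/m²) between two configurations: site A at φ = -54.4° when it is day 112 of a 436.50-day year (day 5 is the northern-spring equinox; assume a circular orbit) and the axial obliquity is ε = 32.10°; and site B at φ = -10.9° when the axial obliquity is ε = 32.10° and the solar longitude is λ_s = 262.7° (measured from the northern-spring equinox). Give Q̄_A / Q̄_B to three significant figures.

— Configuration A (φ=-54.4°):
Solar longitude: λ_s = 360° × (112 − 5)/436.50 = 88.247°.
sin δ = sin 32.10° × sin 88.247° = 0.53115, so δ = +32.083°.
cos H₀ = −tan(-54.4°) tan(+32.083°) = 0.8756, H₀ = 0.5041 rad.
Bracket: H₀ sin φ sin δ + cos φ cos δ sin H₀ = 0.5041×-0.81310×0.53115 + 0.58212×0.84728×0.48298 = -0.217710 + 0.238215 = 0.020505.
Q̄ = (S₀/π) × [bracket] = (1298/π) × 0.020505 = 8.4720 W/m².
— Configuration B (φ=-10.9°):
Solar declination: sin δ = sin ε · sin λ_s = sin 32.10° × sin 262.7° = -0.52709, so δ = -31.809°.
cos H₀ = −tan(-10.9°) tan(-31.809°) = -0.1194, H₀ = 1.6905 rad.
Bracket: H₀ sin φ sin δ + cos φ cos δ sin H₀ = 1.6905×-0.18910×-0.52709 + 0.98196×0.84981×0.99284 = 0.168497 + 0.828505 = 0.997002.
Q̄ = (S₀/π) × [bracket] = (1298/π) × 0.997002 = 411.93 W/m².
Ratio Q̄_A / Q̄_B = 8.4720 / 411.93 = 0.02057.

Q̄_A / Q̄_B ≈ 0.0206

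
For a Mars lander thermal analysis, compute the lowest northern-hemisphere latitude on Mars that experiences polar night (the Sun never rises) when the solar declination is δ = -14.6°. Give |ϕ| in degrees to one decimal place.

Polar night requires cos h₀ = −tan ϕ tan δ ≥ 1, i.e. tan ϕ tan δ ≤ −1.
The boundary is |tan ϕ| · |tan δ| = 1, so |ϕ| = 90° − |δ| = 90° − 14.6° = 75.4° in the northern hemisphere.

|ϕ| = 75.4°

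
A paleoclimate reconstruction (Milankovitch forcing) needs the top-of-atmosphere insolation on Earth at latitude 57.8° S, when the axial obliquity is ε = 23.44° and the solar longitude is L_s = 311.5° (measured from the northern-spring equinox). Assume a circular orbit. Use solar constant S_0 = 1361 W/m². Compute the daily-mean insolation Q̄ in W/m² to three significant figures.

Solar declination: sin δ = sin ε · sin L_s = sin 23.44° × sin 311.5° = -0.29793, so δ = -17.333°.
cos h₀ = −tan(-57.8°) tan(-17.333°) = -0.4956, h₀ = 2.0893 rad.
Bracket: h₀ sin ϕ sin δ + cos ϕ cos δ sin h₀ = 2.0893×-0.84619×-0.29793 + 0.53288×0.95459×0.86855 = 0.526724 + 0.441816 = 0.968540.
Q̄ = (S_0/π) × [bracket] = (1361/π) × 0.968540 = 419.6 W/m².

Q̄ ≈ 420 W/m²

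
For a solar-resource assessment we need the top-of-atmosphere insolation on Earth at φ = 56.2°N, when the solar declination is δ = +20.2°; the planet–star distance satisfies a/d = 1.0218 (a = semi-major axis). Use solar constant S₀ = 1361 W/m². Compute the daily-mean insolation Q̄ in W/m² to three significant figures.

Q̄ ≈ 477 W/m²

cos H₀ = −tan(+56.2°) tan(+20.200°) = -0.5496, H₀ = 2.1527 rad.
Bracket: H₀ sin φ sin δ + cos φ cos δ sin H₀ = 2.1527×0.83098×0.34530 + 0.55630×0.93849×0.83542 = 0.617690 + 0.436158 = 1.053848.
Inverse-square distance factor (a/d)² = 1.0218² = 1.044075.
Q̄ = (S₀/π) × 1.044075 × [bracket] = (1361/π) × 1.044075 × 1.053848 = 476.7 W/m².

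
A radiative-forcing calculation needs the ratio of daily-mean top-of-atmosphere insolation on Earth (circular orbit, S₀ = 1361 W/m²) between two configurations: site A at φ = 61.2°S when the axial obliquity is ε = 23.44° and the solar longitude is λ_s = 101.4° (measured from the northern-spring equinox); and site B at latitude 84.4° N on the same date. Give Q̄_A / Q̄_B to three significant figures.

Q̄_A / Q̄_B ≈ 0.0382

— Configuration A (φ=-61.2°):
Solar declination: sin δ = sin ε · sin λ_s = sin 23.44° × sin 101.4° = 0.38994, so δ = +22.951°.
cos H₀ = −tan(-61.2°) tan(+22.951°) = 0.7703, H₀ = 0.6915 rad.
Bracket: H₀ sin φ sin δ + cos φ cos δ sin H₀ = 0.6915×-0.87631×0.38994 + 0.48175×0.92084×0.63771 = -0.236291 + 0.282898 = 0.046607.
Q̄ = (S₀/π) × [bracket] = (1361/π) × 0.046607 = 20.191 W/m².
— Configuration B (φ=+84.4°):
cos H₀ = −tan(+84.4°) tan(+22.951°) = -4.3188 ≤ −1 ⇒ polar day, H₀ = π.
Bracket: H₀ sin φ sin δ + cos φ cos δ sin H₀ = 3.1416×0.99523×0.38994 + 0.09758×0.92084×0.00000 = 1.219192 + 0.000000 = 1.219192.
Q̄ = (S₀/π) × [bracket] = (1361/π) × 1.219192 = 528.18 W/m².
Ratio Q̄_A / Q̄_B = 20.191 / 528.18 = 0.03823.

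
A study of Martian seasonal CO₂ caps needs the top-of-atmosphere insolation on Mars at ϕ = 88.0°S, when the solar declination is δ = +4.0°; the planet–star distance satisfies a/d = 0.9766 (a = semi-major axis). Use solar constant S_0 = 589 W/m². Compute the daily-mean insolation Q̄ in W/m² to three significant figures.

cos h₀ = −tan(-88.0°) tan(+4.000°) = 2.0024 ≥ 1 ⇒ polar night, h₀ = 0 and Q̄ = 0.
Inverse-square distance factor (a/d)² = 0.9766² = 0.953748.

Q̄ ≈ 0.00 W/m²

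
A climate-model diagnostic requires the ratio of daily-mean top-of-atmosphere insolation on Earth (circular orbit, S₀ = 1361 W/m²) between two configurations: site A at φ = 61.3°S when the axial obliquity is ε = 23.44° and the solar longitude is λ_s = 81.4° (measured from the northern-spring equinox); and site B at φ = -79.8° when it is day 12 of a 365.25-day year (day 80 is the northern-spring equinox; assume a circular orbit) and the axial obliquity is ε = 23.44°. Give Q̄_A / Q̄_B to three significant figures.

— Configuration A (φ=-61.3°):
Solar declination: sin δ = sin ε · sin λ_s = sin 23.44° × sin 81.4° = 0.39332, so δ = +23.161°.
cos H₀ = −tan(-61.3°) tan(+23.161°) = 0.7814, H₀ = 0.6739 rad.
Bracket: H₀ sin φ sin δ + cos φ cos δ sin H₀ = 0.6739×-0.87715×0.39332 + 0.48022×0.91940×0.62405 = -0.232496 + 0.275527 = 0.043031.
Q̄ = (S₀/π) × [bracket] = (1361/π) × 0.043031 = 18.642 W/m².
— Configuration B (φ=-79.8°):
Solar longitude: λ_s = 360° × (12 − 80)/365.25 = -67.023°, i.e. -67.023° + 360° = 292.977°.
sin δ = sin 23.44° × sin 292.977° = -0.36623, so δ = -21.483°.
cos H₀ = −tan(-79.8°) tan(-21.483°) = -2.1874 ≤ −1 ⇒ polar day, H₀ = π.
Bracket: H₀ sin φ sin δ + cos φ cos δ sin H₀ = 3.1416×-0.98420×-0.36623 + 0.17708×0.93053×0.00000 = 1.132370 + 0.000000 = 1.132370.
Q̄ = (S₀/π) × [bracket] = (1361/π) × 1.132370 = 490.57 W/m².
Ratio Q̄_A / Q̄_B = 18.642 / 490.57 = 0.03800.

Q̄_A / Q̄_B ≈ 0.0380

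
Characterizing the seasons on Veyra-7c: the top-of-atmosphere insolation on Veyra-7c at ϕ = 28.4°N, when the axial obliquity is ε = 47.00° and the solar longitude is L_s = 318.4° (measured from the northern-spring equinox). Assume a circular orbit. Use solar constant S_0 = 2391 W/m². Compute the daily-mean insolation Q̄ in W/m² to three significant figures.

Solar declination: sin δ = sin ε · sin L_s = sin 47.00° × sin 318.4° = -0.48556, so δ = -29.049°.
cos h₀ = −tan(+28.4°) tan(-29.049°) = 0.3003, h₀ = 1.2658 rad.
Bracket: h₀ sin ϕ sin δ + cos ϕ cos δ sin h₀ = 1.2658×0.47562×-0.48556 + 0.87965×0.87420×0.95384 = -0.292326 + 0.733493 = 0.441167.
Q̄ = (S_0/π) × [bracket] = (2391/π) × 0.441167 = 335.8 W/m².

Q̄ ≈ 336 W/m²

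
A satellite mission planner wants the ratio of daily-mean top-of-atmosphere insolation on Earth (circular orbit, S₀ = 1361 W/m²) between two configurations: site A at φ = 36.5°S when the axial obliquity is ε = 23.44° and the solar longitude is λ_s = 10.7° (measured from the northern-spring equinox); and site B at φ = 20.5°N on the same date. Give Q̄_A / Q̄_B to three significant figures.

— Configuration A (φ=-36.5°):
Solar declination: sin δ = sin ε · sin λ_s = sin 23.44° × sin 10.7° = 0.07386, so δ = +4.235°.
cos H₀ = −tan(-36.5°) tan(+4.235°) = 0.0548, H₀ = 1.5160 rad.
Bracket: H₀ sin φ sin δ + cos φ cos δ sin H₀ = 1.5160×-0.59482×0.07386 + 0.80386×0.99727×0.99850 = -0.066603 + 0.800463 = 0.733860.
Q̄ = (S₀/π) × [bracket] = (1361/π) × 0.733860 = 317.92 W/m².
— Configuration B (φ=+20.5°):
cos H₀ = −tan(+20.5°) tan(+4.235°) = -0.0277, H₀ = 1.5985 rad.
Bracket: H₀ sin φ sin δ + cos φ cos δ sin H₀ = 1.5985×0.35021×0.07386 + 0.93667×0.99727×0.99962 = 0.041348 + 0.933758 = 0.975106.
Q̄ = (S₀/π) × [bracket] = (1361/π) × 0.975106 = 422.44 W/m².
Ratio Q̄_A / Q̄_B = 317.92 / 422.44 = 0.7526.

Q̄_A / Q̄_B ≈ 0.753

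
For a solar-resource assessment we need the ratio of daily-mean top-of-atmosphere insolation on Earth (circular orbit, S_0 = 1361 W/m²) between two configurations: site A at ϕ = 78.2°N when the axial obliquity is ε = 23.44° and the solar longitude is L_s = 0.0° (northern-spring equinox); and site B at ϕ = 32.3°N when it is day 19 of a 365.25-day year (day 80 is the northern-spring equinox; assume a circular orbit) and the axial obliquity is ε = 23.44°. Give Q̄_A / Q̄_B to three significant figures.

Q̄_A / Q̄_B ≈ 0.389

— Configuration A (ϕ=+78.2°):
Solar declination: sin δ = sin ε · sin L_s = sin 23.44° × sin 0.0° = 0.00000, so δ = +0.000°.
cos h₀ = −tan(+78.2°) tan(+0.000°) = -0.0000, h₀ = 1.5708 rad.
Bracket: h₀ sin ϕ sin δ + cos ϕ cos δ sin h₀ = 1.5708×0.97887×0.00000 + 0.20450×1.00000×1.00000 = 0.000000 + 0.204500 = 0.204500.
Q̄ = (S_0/π) × [bracket] = (1361/π) × 0.204500 = 88.593 W/m².
— Configuration B (ϕ=+32.3°):
Solar longitude: L_s = 360° × (19 − 80)/365.25 = -60.123°, i.e. -60.123° + 360° = 299.877°.
sin δ = sin 23.44° × sin 299.877° = -0.34492, so δ = -20.177°.
cos h₀ = −tan(+32.3°) tan(-20.177°) = 0.2323, h₀ = 1.3363 rad.
Bracket: h₀ sin ϕ sin δ + cos ϕ cos δ sin h₀ = 1.3363×0.53435×-0.34492 + 0.84526×0.93863×0.97264 = -0.246291 + 0.771679 = 0.525388.
Q̄ = (S_0/π) × [bracket] = (1361/π) × 0.525388 = 227.61 W/m².
Ratio Q̄_A / Q̄_B = 88.593 / 227.61 = 0.3892.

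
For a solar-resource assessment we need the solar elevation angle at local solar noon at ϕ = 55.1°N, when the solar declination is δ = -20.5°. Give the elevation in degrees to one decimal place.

14.4°

At local noon the hour angle is zero, so the zenith angle equals |ϕ − δ| = |+55.1° − (-20.500°)| = 75.600°.
Elevation = 90° − 75.600° = 14.4°.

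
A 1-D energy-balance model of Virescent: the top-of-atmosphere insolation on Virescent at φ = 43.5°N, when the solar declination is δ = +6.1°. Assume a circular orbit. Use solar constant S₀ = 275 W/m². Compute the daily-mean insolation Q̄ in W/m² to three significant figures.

Q̄ ≈ 73.5 W/m²

cos H₀ = −tan(+43.5°) tan(+6.100°) = -0.1014, H₀ = 1.6724 rad.
Bracket: H₀ sin φ sin δ + cos φ cos δ sin H₀ = 1.6724×0.68835×0.10626 + 0.72537×0.99434×0.99484 = 0.122326 + 0.717543 = 0.839869.
Q̄ = (S₀/π) × [bracket] = (275/π) × 0.839869 = 73.52 W/m².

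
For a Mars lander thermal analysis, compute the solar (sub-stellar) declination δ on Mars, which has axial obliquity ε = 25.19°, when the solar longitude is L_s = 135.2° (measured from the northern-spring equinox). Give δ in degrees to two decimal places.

sin δ = sin ε · sin L_s = sin 25.19° × sin 135.2° = 0.299907.
δ = arcsin(0.299907) = +17.45°.

δ = +17.45°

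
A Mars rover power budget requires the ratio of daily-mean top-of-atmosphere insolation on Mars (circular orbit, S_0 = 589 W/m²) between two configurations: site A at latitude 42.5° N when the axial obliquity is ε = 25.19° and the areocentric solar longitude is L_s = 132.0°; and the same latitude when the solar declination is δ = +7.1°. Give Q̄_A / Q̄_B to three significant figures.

Q̄_A / Q̄_B ≈ 1.23

— Configuration A (ϕ=+42.5°):
sin δ = sin 25.19° × sin 132.0° = 0.31630, so δ = +18.439°.
cos h₀ = −tan(+42.5°) tan(+18.439°) = -0.3055, h₀ = 1.8813 rad.
Bracket: h₀ sin ϕ sin δ + cos ϕ cos δ sin h₀ = 1.8813×0.67559×0.31630 + 0.73728×0.94866×0.95219 = 0.402013 + 0.665988 = 1.068001.
Q̄ = (S_0/π) × [bracket] = (589/π) × 1.068001 = 200.23 W/m².
— Configuration B (ϕ=+42.5°):
cos h₀ = −tan(+42.5°) tan(+7.100°) = -0.1141, h₀ = 1.6852 rad.
Bracket: h₀ sin ϕ sin δ + cos ϕ cos δ sin h₀ = 1.6852×0.67559×0.12360 + 0.73728×0.99233×0.99347 = 0.140719 + 0.726848 = 0.867567.
Q̄ = (S_0/π) × [bracket] = (589/π) × 0.867567 = 162.66 W/m².
Ratio Q̄_A / Q̄_B = 200.23 / 162.66 = 1.231.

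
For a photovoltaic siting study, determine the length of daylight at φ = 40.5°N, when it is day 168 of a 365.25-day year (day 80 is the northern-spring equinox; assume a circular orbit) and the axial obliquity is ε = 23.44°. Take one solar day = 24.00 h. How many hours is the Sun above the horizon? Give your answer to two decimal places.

Solar longitude: λ_s = 360° × (168 − 80)/365.25 = 86.735°.
sin δ = sin 23.44° × sin 86.735° = 0.39714, so δ = +23.400°.
cos H₀ = −tan φ · tan δ = −tan(+40.5°) × tan(+23.400°) = -0.3696, so H₀ = 1.9494 rad = 111.69°.
Daylight = 2H₀/(2π) × 24.00 h = (1.9494/π) × 24.00 = 14.89 h.

14.89 h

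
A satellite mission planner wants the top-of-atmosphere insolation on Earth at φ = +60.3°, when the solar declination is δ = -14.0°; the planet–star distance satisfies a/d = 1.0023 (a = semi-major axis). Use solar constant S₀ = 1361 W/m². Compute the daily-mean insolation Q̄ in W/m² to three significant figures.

cos H₀ = −tan(+60.3°) tan(-14.000°) = 0.4371, H₀ = 1.1184 rad.
Bracket: H₀ sin φ sin δ + cos φ cos δ sin H₀ = 1.1184×0.86863×-0.24192 + 0.49546×0.97030×0.89940 = -0.235019 + 0.432382 = 0.197363.
Inverse-square distance factor (a/d)² = 1.0023² = 1.004605.
Q̄ = (S₀/π) × 1.004605 × [bracket] = (1361/π) × 1.004605 × 0.197363 = 85.90 W/m².

Q̄ ≈ 85.9 W/m²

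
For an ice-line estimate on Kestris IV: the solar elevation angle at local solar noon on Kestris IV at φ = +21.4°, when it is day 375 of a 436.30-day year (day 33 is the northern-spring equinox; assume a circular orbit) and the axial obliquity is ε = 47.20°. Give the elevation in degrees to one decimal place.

Solar longitude: λ_s = 360° × (375 − 33)/436.30 = 282.191°.
sin δ = sin 47.20° × sin 282.191° = -0.71718, so δ = -45.822°.
At local noon the hour angle is zero, so the zenith angle equals |φ − δ| = |+21.4° − (-45.822°)| = 67.222°.
Elevation = 90° − 67.222° = 22.8°.

22.8°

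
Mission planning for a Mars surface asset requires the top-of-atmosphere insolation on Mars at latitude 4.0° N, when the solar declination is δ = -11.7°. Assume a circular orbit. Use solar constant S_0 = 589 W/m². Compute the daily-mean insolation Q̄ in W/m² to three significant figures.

Q̄ ≈ 179 W/m²

cos h₀ = −tan(+4.0°) tan(-11.700°) = 0.0145, h₀ = 1.5563 rad.
Bracket: h₀ sin ϕ sin δ + cos ϕ cos δ sin h₀ = 1.5563×0.06976×-0.20279 + 0.99756×0.97922×0.99990 = -0.022016 + 0.976733 = 0.954717.
Q̄ = (S_0/π) × [bracket] = (589/π) × 0.954717 = 179.0 W/m².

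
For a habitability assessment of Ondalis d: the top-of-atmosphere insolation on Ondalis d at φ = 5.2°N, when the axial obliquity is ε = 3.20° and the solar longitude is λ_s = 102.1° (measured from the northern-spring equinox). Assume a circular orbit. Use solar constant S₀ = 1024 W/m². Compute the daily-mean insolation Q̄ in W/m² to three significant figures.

Q̄ ≈ 327 W/m²

Solar declination: sin δ = sin ε · sin λ_s = sin 3.20° × sin 102.1° = 0.05458, so δ = +3.129°.
cos H₀ = −tan(+5.2°) tan(+3.129°) = -0.0050, H₀ = 1.5758 rad.
Bracket: H₀ sin φ sin δ + cos φ cos δ sin H₀ = 1.5758×0.09063×0.05458 + 0.99588×0.99851×0.99999 = 0.007795 + 0.994386 = 1.002181.
Q̄ = (S₀/π) × [bracket] = (1024/π) × 1.002181 = 326.7 W/m².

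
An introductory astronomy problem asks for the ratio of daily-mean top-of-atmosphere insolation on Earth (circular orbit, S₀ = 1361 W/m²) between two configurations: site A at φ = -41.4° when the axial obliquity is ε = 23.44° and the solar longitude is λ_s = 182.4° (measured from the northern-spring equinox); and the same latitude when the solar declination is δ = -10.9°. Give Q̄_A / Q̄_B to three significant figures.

— Configuration A (φ=-41.4°):
Solar declination: sin δ = sin ε · sin λ_s = sin 23.44° × sin 182.4° = -0.01666, so δ = -0.954°.
cos H₀ = −tan(-41.4°) tan(-0.954°) = -0.0147, H₀ = 1.5855 rad.
Bracket: H₀ sin φ sin δ + cos φ cos δ sin H₀ = 1.5855×-0.66131×-0.01666 + 0.75011×0.99986×0.99989 = 0.017468 + 0.749922 = 0.767390.
Q̄ = (S₀/π) × [bracket] = (1361/π) × 0.767390 = 332.45 W/m².
— Configuration B (φ=-41.4°):
cos H₀ = −tan(-41.4°) tan(-10.900°) = -0.1698, H₀ = 1.7414 rad.
Bracket: H₀ sin φ sin δ + cos φ cos δ sin H₀ = 1.7414×-0.66131×-0.18910 + 0.75011×0.98196×0.98548 = 0.217769 + 0.725883 = 0.943652.
Q̄ = (S₀/π) × [bracket] = (1361/π) × 0.943652 = 408.81 W/m².
Ratio Q̄_A / Q̄_B = 332.45 / 408.81 = 0.8132.

Q̄_A / Q̄_B ≈ 0.813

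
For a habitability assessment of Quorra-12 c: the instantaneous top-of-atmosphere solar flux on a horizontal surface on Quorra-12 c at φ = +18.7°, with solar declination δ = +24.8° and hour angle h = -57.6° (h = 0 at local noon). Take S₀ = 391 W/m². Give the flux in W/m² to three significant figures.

cos θ_z = sin φ sin δ + cos φ cos δ cos h = 0.134482 + 0.460734 = 0.595216.
Flux = S₀ · cos θ_z = 391 × 0.595216 = 232.7 W/m².

233 W/m²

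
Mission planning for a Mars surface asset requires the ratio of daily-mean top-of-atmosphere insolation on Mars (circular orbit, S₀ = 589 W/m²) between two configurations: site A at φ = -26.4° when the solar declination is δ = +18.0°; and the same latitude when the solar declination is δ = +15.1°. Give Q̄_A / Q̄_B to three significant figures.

— Configuration A (φ=-26.4°):
cos H₀ = −tan(-26.4°) tan(+18.000°) = 0.1613, H₀ = 1.4088 rad.
Bracket: H₀ sin φ sin δ + cos φ cos δ sin H₀ = 1.4088×-0.44464×0.30902 + 0.89571×0.95106×0.98691 = -0.193573 + 0.840723 = 0.647150.
Q̄ = (S₀/π) × [bracket] = (589/π) × 0.647150 = 121.33 W/m².
— Configuration B (φ=-26.4°):
cos H₀ = −tan(-26.4°) tan(+15.100°) = 0.1339, H₀ = 1.4365 rad.
Bracket: H₀ sin φ sin δ + cos φ cos δ sin H₀ = 1.4365×-0.44464×0.26050 + 0.89571×0.96547×0.99099 = -0.166388 + 0.856989 = 0.690601.
Q̄ = (S₀/π) × [bracket] = (589/π) × 0.690601 = 129.48 W/m².
Ratio Q̄_A / Q̄_B = 121.33 / 129.48 = 0.9371.

Q̄_A / Q̄_B ≈ 0.937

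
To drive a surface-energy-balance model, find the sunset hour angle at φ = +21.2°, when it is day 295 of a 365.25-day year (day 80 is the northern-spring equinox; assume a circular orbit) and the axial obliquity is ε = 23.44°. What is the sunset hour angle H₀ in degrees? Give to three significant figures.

Solar longitude: λ_s = 360° × (295 − 80)/365.25 = 211.910°.
sin δ = sin 23.44° × sin 211.910° = -0.21026, so δ = -12.138°.
cos H₀ = −tan φ · tan δ = −tan(+21.2°) × tan(-12.138°) = 0.0834, so H₀ = 1.4873 rad = 85.21°.

H₀ = 85.2°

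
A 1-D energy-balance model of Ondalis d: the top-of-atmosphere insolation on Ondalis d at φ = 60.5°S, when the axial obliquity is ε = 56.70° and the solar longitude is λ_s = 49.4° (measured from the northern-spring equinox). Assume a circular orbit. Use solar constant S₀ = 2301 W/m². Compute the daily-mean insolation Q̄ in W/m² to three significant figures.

Q̄ ≈ 0.00 W/m²

Solar declination: sin δ = sin ε · sin λ_s = sin 56.70° × sin 49.4° = 0.63460, so δ = +39.391°.
cos H₀ = −tan(-60.5°) tan(+39.391°) = 1.4514 ≥ 1 ⇒ polar night, H₀ = 0 and Q̄ = 0.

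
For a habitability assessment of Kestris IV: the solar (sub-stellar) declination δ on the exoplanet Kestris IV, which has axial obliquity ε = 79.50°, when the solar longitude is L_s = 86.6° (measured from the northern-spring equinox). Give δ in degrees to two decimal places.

sin δ = sin ε · sin L_s = sin 79.50° × sin 86.6° = 0.981524.
δ = arcsin(0.981524) = +78.97°.

δ = +78.97°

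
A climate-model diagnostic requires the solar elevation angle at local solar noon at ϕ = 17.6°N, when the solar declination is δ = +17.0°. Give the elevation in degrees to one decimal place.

At local noon the hour angle is zero, so the zenith angle equals |ϕ − δ| = |+17.6° − (+17.000°)| = 0.600°.
Elevation = 90° − 0.600° = 89.4°.

89.4°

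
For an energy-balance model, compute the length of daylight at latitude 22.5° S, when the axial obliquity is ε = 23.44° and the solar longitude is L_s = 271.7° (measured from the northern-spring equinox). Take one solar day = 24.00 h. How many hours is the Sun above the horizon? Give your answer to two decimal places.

Solar declination: sin δ = sin ε · sin L_s = sin 23.44° × sin 271.7° = -0.39761, so δ = -23.429°.
cos h₀ = −tan ϕ · tan δ = −tan(-22.5°) × tan(-23.429°) = -0.1795, so h₀ = 1.7513 rad = 100.34°.
Daylight = 2h₀/(2π) × 24.00 h = (1.7513/π) × 24.00 = 13.38 h.

13.38 h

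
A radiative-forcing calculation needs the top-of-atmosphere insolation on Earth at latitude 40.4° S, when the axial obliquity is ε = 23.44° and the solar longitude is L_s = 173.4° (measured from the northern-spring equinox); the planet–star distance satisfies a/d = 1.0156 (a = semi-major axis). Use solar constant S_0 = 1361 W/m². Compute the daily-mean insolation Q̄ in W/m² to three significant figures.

Solar declination: sin δ = sin ε · sin L_s = sin 23.44° × sin 173.4° = 0.04572, so δ = +2.621°.
cos h₀ = −tan(-40.4°) tan(+2.621°) = 0.0390, h₀ = 1.5318 rad.
Bracket: h₀ sin ϕ sin δ + cos ϕ cos δ sin h₀ = 1.5318×-0.64812×0.04572 + 0.76154×0.99895×0.99924 = -0.045390 + 0.760162 = 0.714772.
Inverse-square distance factor (a/d)² = 1.0156² = 1.031443.
Q̄ = (S_0/π) × 1.031443 × [bracket] = (1361/π) × 1.031443 × 0.714772 = 319.4 W/m².

Q̄ ≈ 319 W/m²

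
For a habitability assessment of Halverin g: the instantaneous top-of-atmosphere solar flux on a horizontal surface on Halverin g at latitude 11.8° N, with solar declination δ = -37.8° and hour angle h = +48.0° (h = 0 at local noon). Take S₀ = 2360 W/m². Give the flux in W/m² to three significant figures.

cos θ_z = sin φ sin δ + cos φ cos δ cos h = -0.125337 + 0.517544 = 0.392207.
Flux = S₀ · cos θ_z = 2360 × 0.392207 = 925.6 W/m².

926 W/m²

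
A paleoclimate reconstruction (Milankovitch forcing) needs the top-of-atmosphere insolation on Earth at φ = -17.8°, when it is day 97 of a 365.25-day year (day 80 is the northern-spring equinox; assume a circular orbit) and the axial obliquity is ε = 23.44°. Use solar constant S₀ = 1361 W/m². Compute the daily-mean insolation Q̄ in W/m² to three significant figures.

Q̄ ≈ 386 W/m²

Solar longitude: λ_s = 360° × (97 − 80)/365.25 = 16.756°.
sin δ = sin 23.44° × sin 16.756° = 0.11468, so δ = +6.585°.
cos H₀ = −tan(-17.8°) tan(+6.585°) = 0.0371, H₀ = 1.5337 rad.
Bracket: H₀ sin φ sin δ + cos φ cos δ sin H₀ = 1.5337×-0.30570×0.11468 + 0.95213×0.99340×0.99931 = -0.053768 + 0.945193 = 0.891425.
Q̄ = (S₀/π) × [bracket] = (1361/π) × 0.891425 = 386.2 W/m².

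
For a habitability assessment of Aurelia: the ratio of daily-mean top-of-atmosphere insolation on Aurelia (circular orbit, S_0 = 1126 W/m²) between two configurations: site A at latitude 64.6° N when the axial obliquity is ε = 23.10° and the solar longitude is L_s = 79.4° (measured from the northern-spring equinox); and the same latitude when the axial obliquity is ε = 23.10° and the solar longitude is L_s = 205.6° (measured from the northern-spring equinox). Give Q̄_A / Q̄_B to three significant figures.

Q̄_A / Q̄_B ≈ 5.28

— Configuration A (ϕ=+64.6°):
Solar declination: sin δ = sin ε · sin L_s = sin 23.10° × sin 79.4° = 0.38564, so δ = +22.684°.
cos h₀ = −tan(+64.6°) tan(+22.684°) = -0.8802, h₀ = 2.6472 rad.
Bracket: h₀ sin ϕ sin δ + cos ϕ cos δ sin h₀ = 2.6472×0.90334×0.38564 + 0.42894×0.92265×0.47451 = 0.922189 + 0.187793 = 1.109982.
Q̄ = (S_0/π) × [bracket] = (1126/π) × 1.109982 = 397.84 W/m².
— Configuration B (ϕ=+64.6°):
Solar declination: sin δ = sin ε · sin L_s = sin 23.10° × sin 205.6° = -0.16952, so δ = -9.760°.
cos h₀ = −tan(+64.6°) tan(-9.760°) = 0.3623, h₀ = 1.2001 rad.
Bracket: h₀ sin ϕ sin δ + cos ϕ cos δ sin h₀ = 1.2001×0.90334×-0.16952 + 0.42894×0.98553×0.93208 = -0.183776 + 0.394021 = 0.210245.
Q̄ = (S_0/π) × [bracket] = (1126/π) × 0.210245 = 75.355 W/m².
Ratio Q̄_A / Q̄_B = 397.84 / 75.355 = 5.280.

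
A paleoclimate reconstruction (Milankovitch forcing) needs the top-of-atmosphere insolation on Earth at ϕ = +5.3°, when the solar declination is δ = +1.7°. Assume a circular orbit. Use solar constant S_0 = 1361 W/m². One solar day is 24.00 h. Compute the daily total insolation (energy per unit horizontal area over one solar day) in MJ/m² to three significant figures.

37.4 MJ/m²

cos h₀ = −tan(+5.3°) tan(+1.700°) = -0.0028, h₀ = 1.5735 rad.
Bracket: h₀ sin ϕ sin δ + cos ϕ cos δ sin h₀ = 1.5735×0.09237×0.02967 + 0.99572×0.99956×1.00000 = 0.004312 + 0.995282 = 0.999594.
Q̄ = (S_0/π) × [bracket] = (1361/π) × 0.999594 = 433.04 W/m².
Daily total = Q̄ × 24.00 h × 3600 s/h = 433.04 × 24.00 × 3600 / 10⁶ = 37.41 MJ/m².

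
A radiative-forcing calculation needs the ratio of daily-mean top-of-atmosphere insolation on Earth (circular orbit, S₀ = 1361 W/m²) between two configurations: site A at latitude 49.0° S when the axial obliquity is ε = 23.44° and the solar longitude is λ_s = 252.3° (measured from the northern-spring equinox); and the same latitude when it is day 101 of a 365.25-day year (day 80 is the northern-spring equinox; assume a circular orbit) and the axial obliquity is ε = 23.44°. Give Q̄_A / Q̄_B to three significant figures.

— Configuration A (φ=-49.0°):
Solar declination: sin δ = sin ε · sin λ_s = sin 23.44° × sin 252.3° = -0.37896, so δ = -22.269°.
cos H₀ = −tan(-49.0°) tan(-22.269°) = -0.4711, H₀ = 2.0613 rad.
Bracket: H₀ sin φ sin δ + cos φ cos δ sin H₀ = 2.0613×-0.75471×-0.37896 + 0.65606×0.92541×0.88209 = 0.589542 + 0.535538 = 1.125080.
Q̄ = (S₀/π) × [bracket] = (1361/π) × 1.125080 = 487.41 W/m².
— Configuration B (φ=-49.0°):
Solar longitude: λ_s = 360° × (101 − 80)/365.25 = 20.698°.
sin δ = sin 23.44° × sin 20.698° = 0.14060, so δ = +8.082°.
cos H₀ = −tan(-49.0°) tan(+8.082°) = 0.1634, H₀ = 1.4067 rad.
Bracket: H₀ sin φ sin δ + cos φ cos δ sin H₀ = 1.4067×-0.75471×0.14060 + 0.65606×0.99007×0.98657 = -0.149268 + 0.640822 = 0.491554.
Q̄ = (S₀/π) × [bracket] = (1361/π) × 0.491554 = 212.95 W/m².
Ratio Q̄_A / Q̄_B = 487.41 / 212.95 = 2.289.

Q̄_A / Q̄_B ≈ 2.29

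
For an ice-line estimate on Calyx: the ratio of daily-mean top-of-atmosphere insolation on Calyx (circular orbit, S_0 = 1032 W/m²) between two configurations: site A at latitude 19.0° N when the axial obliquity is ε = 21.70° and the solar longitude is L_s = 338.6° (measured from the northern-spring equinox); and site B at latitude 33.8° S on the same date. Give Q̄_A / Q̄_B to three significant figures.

Q̄_A / Q̄_B ≈ 0.920

— Configuration A (ϕ=+19.0°):
Solar declination: sin δ = sin ε · sin L_s = sin 21.70° × sin 338.6° = -0.13491, so δ = -7.754°.
cos h₀ = −tan(+19.0°) tan(-7.754°) = 0.0469, h₀ = 1.5239 rad.
Bracket: h₀ sin ϕ sin δ + cos ϕ cos δ sin h₀ = 1.5239×0.32557×-0.13491 + 0.94552×0.99086×0.99890 = -0.066934 + 0.935847 = 0.868913.
Q̄ = (S_0/π) × [bracket] = (1032/π) × 0.868913 = 285.43 W/m².
— Configuration B (ϕ=-33.8°):
cos h₀ = −tan(-33.8°) tan(-7.754°) = -0.0911, h₀ = 1.6621 rad.
Bracket: h₀ sin ϕ sin δ + cos ϕ cos δ sin h₀ = 1.6621×-0.55630×-0.13491 + 0.83098×0.99086×0.99584 = 0.124741 + 0.819960 = 0.944701.
Q̄ = (S_0/π) × [bracket] = (1032/π) × 0.944701 = 310.33 W/m².
Ratio Q̄_A / Q̄_B = 285.43 / 310.33 = 0.9198.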